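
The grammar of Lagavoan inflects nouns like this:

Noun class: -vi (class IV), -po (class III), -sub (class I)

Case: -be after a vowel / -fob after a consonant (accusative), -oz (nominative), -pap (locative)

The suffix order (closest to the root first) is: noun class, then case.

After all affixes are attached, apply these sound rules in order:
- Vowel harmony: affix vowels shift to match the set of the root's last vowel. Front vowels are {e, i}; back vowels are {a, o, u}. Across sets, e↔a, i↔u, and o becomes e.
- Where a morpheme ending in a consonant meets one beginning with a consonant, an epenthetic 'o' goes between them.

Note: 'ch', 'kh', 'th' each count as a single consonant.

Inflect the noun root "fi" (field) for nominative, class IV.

Attach noun class class IV -vi → fivi.
Attach case nominative -oz → fivioz.
Apply vowel harmony: fivioz → fiviez.
Epenthesis: no change.

fiviez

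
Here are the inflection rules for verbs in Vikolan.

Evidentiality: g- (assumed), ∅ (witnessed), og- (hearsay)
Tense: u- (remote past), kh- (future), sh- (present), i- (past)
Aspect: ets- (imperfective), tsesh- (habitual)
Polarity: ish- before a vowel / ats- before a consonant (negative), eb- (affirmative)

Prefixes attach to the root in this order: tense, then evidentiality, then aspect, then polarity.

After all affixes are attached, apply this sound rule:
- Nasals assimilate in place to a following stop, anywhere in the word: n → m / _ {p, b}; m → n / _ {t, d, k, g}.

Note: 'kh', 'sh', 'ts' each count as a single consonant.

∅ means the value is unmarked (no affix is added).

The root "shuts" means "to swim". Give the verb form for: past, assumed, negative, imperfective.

Attach tense past i- → ishuts.
Attach evidentiality assumed g- → gishuts.
Attach aspect imperfective ets- → etsgishuts.
Attach polarity negative ish- (before vowel 'e') → ishetsgishuts.
Nasal assimilation: no change.

ishetsgishuts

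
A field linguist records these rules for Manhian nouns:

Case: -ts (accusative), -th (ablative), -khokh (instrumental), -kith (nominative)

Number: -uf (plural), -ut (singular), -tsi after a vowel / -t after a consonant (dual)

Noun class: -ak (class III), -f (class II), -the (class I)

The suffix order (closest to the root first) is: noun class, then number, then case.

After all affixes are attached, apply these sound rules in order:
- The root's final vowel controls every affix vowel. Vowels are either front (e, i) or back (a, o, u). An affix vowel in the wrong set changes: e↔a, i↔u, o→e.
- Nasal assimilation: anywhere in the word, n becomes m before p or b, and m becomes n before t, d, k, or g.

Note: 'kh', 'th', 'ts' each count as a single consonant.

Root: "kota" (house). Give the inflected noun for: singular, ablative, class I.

kotathautth

Attach noun class class I -the → kotathe.
Attach number singular -ut → kotatheut.
Attach case ablative -th → kotatheutth.
Apply vowel harmony: kotatheutth → kotathautth.
Nasal assimilation: no change.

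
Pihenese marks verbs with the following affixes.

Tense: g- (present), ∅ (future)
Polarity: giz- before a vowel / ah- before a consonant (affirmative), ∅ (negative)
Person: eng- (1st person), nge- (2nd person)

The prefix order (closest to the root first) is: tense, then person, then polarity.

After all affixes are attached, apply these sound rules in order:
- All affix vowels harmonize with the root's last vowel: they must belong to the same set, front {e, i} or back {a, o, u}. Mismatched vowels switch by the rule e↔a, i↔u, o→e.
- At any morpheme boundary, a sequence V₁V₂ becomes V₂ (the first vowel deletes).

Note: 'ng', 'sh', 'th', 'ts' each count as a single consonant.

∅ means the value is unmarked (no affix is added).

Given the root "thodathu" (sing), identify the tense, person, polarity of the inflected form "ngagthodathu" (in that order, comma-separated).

present, 2nd person, negative

Segment: nge-g-thodathu.
tense: g- → present.
person: nge- → 2nd person.
polarity: ∅ → negative.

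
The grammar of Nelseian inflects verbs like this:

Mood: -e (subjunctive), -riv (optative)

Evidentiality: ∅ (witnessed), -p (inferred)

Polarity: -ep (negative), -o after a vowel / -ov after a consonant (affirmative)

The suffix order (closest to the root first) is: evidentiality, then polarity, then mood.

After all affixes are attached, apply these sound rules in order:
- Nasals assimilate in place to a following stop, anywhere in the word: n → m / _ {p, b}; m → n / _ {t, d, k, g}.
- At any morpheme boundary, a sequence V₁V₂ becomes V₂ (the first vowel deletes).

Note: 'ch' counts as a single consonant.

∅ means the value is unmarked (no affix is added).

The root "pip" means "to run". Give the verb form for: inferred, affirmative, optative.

pippovriv

Attach evidentiality inferred -p → pipp.
Attach polarity affirmative -ov (after consonant 'p') → pippov.
Attach mood optative -riv → pippovriv.
Nasal assimilation: no change.
Vowel deletion: no change.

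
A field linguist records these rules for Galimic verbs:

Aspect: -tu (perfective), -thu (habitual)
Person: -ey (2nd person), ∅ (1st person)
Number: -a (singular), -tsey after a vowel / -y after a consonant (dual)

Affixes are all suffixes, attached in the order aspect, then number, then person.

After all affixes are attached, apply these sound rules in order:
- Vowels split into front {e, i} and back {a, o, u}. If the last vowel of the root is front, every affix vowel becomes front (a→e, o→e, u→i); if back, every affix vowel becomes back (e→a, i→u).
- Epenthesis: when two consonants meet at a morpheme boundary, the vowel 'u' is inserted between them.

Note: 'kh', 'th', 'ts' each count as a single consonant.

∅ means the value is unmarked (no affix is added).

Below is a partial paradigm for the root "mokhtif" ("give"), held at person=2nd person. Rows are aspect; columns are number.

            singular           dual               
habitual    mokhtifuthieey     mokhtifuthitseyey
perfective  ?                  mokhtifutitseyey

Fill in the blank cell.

Attach aspect perfective -tu → mokhtiftu.
Attach number singular -a → mokhtiftua.
Attach person 2nd person -ey → mokhtiftuaey.
Apply vowel harmony: mokhtiftuaey → mokhtiftieey.
Apply epenthesis: mokhtiftieey → mokhtifutieey.

mokhtifutieey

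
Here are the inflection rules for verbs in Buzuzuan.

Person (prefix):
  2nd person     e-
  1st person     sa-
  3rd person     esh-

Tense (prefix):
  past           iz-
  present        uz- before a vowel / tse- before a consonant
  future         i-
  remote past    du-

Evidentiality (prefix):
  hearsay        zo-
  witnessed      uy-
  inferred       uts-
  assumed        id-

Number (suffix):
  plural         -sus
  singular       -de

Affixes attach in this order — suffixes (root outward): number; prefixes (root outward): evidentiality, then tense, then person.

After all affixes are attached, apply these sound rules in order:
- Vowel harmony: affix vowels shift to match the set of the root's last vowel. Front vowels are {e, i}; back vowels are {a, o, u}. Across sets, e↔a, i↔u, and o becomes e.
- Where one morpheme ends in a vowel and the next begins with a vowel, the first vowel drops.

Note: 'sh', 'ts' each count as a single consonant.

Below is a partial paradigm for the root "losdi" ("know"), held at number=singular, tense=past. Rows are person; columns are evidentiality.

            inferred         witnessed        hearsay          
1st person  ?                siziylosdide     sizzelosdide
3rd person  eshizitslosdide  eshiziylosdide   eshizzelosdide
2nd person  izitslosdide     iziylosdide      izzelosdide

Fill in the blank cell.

sizitslosdide

Attach evidentiality inferred uts- → utslosdi.
Attach number singular -de → utslosdide.
Attach tense past iz- → izutslosdide.
Attach person 1st person sa- → saizutslosdide.
Apply vowel harmony: saizutslosdide → seizitslosdide.
Apply vowel deletion: seizitslosdide → sizitslosdide.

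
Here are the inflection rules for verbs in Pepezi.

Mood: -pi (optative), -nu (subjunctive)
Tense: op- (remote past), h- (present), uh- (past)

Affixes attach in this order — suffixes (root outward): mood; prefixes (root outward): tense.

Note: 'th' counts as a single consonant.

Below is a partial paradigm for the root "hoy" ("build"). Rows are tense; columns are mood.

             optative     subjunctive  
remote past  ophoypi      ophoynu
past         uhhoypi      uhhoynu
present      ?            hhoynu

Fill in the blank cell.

Attach mood optative -pi → hoypi.
Attach tense present h- → hhoypi.

hhoypi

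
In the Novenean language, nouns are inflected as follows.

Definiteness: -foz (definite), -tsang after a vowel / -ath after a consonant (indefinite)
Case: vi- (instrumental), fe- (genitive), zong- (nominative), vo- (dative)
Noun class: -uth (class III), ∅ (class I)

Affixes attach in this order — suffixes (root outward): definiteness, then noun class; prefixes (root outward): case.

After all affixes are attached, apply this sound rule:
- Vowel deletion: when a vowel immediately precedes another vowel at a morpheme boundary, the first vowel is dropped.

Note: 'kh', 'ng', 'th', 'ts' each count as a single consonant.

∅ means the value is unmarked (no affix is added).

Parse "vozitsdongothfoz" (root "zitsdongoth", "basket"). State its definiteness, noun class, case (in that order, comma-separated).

definite, class I, dative

Segment: vo-zitsdongoth-foz.
definiteness: -foz → definite.
noun class: ∅ → class I.
case: vo- → dative.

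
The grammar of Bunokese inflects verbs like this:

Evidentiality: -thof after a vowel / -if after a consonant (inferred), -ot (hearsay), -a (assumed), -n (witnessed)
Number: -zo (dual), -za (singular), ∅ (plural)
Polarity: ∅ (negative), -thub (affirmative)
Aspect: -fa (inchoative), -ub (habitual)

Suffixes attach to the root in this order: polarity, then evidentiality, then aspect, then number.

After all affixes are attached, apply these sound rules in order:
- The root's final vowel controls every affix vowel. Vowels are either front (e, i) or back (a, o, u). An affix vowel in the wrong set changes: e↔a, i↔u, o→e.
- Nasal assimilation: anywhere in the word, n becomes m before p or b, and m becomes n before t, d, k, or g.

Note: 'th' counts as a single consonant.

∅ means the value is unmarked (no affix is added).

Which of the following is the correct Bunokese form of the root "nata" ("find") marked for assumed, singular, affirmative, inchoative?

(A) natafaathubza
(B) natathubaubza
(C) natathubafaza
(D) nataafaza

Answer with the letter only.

Attach polarity affirmative -thub → natathub.
Attach evidentiality assumed -a → natathuba.
Attach aspect inchoative -fa → natathubafa.
Attach number singular -za → natathubafaza.
Vowel harmony: no change.
Nasal assimilation: no change.
So the correct form is natathubafaza, option (C).
(D) nataafaza is wrong: it uses negative instead of affirmative for polarity.
(A) natafaathubza is wrong: it has the affixes in the wrong order.
(B) natathubaubza is wrong: it uses habitual instead of inchoative for aspect.

C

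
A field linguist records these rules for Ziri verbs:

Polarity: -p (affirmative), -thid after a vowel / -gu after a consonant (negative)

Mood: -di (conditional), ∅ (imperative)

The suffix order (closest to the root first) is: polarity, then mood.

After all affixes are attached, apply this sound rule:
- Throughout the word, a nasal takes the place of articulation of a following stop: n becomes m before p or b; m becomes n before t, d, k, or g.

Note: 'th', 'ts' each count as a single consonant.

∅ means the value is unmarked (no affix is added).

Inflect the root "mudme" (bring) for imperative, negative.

mudmethid

Attach polarity negative -thid (after vowel 'e') → mudmethid.
mood = imperative: zero marking, form stays mudmethid.
Nasal assimilation: no change.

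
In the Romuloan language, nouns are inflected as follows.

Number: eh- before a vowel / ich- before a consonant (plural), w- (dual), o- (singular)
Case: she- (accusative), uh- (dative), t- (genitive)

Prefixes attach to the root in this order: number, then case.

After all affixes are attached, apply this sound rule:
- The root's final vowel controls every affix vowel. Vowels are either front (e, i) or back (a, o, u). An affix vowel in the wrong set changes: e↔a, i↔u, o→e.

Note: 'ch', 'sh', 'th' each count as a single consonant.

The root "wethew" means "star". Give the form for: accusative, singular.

sheewethew

Attach number singular o- → owethew.
Attach case accusative she- → sheowethew.
Apply vowel harmony: sheowethew → sheewethew.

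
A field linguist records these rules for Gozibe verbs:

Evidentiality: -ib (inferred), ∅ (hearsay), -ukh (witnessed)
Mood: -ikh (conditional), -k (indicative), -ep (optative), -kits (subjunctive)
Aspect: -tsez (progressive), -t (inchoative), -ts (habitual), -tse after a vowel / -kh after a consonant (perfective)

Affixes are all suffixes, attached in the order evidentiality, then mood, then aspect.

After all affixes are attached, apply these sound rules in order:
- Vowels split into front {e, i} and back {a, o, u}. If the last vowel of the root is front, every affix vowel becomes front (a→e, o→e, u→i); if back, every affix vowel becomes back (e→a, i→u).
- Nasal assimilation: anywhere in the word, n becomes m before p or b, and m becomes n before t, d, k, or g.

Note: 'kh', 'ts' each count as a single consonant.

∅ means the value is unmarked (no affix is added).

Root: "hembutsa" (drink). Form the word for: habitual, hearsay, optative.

hembutsaapts

evidentiality = hearsay: zero marking, form stays hembutsa.
Attach mood optative -ep → hembutsaep.
Attach aspect habitual -ts → hembutsaepts.
Apply vowel harmony: hembutsaepts → hembutsaapts.
Nasal assimilation: no change.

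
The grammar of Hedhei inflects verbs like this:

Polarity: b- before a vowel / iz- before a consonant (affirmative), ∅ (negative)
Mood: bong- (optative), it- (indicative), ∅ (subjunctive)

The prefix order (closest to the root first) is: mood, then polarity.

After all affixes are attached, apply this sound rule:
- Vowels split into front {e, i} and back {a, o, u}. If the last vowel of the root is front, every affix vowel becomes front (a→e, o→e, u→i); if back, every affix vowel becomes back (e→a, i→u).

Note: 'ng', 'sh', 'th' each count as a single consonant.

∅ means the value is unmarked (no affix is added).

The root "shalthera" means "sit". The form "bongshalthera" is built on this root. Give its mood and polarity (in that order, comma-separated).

optative, negative

Segment: bong-shalthera.
mood: bong- → optative.
polarity: ∅ → negative.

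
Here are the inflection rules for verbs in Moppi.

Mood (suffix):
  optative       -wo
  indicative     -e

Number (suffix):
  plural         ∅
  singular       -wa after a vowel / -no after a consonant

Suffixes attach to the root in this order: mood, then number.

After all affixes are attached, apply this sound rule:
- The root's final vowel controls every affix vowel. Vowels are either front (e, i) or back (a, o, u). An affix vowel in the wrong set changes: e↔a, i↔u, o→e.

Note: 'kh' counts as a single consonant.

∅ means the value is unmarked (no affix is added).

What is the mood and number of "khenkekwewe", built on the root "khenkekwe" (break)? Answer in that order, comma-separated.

Segment: khenkekwe-wo.
mood: -wo → optative.
number: ∅ → plural.

optative, plural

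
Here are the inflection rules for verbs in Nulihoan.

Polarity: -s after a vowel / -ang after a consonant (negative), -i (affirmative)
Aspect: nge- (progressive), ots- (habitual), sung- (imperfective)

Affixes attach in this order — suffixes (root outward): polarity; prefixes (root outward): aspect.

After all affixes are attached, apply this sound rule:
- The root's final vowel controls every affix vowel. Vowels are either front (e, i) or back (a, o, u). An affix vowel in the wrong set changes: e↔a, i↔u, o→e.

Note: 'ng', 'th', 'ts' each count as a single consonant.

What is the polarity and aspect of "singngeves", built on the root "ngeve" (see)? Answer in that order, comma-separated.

negative, imperfective

Segment: sung-ngeve-s.
polarity: -s/ang → negative.
aspect: sung- → imperfective.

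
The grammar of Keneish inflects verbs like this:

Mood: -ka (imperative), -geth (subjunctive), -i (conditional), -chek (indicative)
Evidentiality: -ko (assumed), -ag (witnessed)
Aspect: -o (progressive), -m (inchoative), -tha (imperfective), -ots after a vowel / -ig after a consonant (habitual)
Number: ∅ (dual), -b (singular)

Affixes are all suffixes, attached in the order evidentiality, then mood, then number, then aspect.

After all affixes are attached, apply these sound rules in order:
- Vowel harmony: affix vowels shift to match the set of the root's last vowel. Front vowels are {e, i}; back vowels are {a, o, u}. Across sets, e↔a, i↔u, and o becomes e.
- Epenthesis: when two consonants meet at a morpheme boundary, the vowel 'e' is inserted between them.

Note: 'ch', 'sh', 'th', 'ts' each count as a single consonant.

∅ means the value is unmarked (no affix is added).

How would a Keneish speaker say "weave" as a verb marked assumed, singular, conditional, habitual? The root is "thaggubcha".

Attach evidentiality assumed -ko → thaggubchako.
Attach mood conditional -i → thaggubchakoi.
Attach number singular -b → thaggubchakoib.
Attach aspect habitual -ig (after consonant 'b') → thaggubchakoibig.
Apply vowel harmony: thaggubchakoibig → thaggubchakoubug.
Epenthesis: no change.

thaggubchakoubug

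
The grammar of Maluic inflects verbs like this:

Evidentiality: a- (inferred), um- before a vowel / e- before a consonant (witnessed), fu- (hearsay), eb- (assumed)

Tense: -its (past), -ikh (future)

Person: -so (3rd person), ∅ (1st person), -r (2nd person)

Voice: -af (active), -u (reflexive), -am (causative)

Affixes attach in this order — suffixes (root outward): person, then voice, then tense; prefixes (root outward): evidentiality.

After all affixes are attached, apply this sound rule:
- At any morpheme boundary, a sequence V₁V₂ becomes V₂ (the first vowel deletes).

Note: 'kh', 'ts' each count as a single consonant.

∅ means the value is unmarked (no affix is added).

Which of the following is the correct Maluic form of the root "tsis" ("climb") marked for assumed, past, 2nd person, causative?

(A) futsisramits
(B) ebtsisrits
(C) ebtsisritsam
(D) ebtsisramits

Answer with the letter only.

Attach person 2nd person -r → tsisr.
Attach evidentiality assumed eb- → ebtsisr.
Attach voice causative -am → ebtsisram.
Attach tense past -its → ebtsisramits.
Vowel deletion: no change.
So the correct form is ebtsisramits, option (D).
(B) ebtsisrits is wrong: it uses reflexive instead of causative for voice.
(A) futsisramits is wrong: it uses hearsay instead of assumed for evidentiality.
(C) ebtsisritsam is wrong: it has the affixes in the wrong order.

D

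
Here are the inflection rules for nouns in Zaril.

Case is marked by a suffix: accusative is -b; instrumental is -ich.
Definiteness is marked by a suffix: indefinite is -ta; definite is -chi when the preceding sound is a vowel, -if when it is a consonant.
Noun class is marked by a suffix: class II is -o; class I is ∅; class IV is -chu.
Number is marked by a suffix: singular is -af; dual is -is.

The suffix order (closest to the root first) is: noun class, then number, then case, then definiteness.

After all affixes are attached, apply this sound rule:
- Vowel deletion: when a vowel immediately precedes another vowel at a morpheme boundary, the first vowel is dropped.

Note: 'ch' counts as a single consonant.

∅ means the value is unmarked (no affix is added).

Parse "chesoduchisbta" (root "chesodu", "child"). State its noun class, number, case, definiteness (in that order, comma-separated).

class IV, dual, accusative, indefinite

Segment: chesodu-chu-is-b-ta.
noun class: -chu → class IV.
number: -is → dual.
case: -b → accusative.
definiteness: -ta → indefinite.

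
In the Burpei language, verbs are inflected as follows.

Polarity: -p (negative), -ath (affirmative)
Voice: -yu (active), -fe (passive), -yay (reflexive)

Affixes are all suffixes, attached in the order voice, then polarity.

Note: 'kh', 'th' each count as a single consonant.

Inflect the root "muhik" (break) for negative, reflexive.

muhikyayp

Attach voice reflexive -yay → muhikyay.
Attach polarity negative -p → muhikyayp.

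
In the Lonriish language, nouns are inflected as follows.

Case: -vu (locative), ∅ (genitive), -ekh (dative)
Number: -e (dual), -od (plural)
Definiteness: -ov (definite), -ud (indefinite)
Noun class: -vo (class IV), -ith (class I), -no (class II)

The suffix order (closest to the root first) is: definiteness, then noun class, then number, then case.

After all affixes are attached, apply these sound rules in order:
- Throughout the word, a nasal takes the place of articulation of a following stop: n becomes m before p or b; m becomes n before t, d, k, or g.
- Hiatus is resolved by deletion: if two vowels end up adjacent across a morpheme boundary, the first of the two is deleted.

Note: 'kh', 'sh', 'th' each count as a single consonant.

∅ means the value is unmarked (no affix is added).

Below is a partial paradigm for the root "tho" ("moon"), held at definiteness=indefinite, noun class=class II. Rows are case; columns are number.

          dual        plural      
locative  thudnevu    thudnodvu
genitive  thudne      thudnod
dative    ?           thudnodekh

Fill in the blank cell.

Attach definiteness indefinite -ud → thoud.
Attach noun class class II -no → thoudno.
Attach number dual -e → thoudnoe.
Attach case dative -ekh → thoudnoeekh.
Nasal assimilation: no change.
Apply vowel deletion: thoudnoeekh → thudnekh.

thudnekh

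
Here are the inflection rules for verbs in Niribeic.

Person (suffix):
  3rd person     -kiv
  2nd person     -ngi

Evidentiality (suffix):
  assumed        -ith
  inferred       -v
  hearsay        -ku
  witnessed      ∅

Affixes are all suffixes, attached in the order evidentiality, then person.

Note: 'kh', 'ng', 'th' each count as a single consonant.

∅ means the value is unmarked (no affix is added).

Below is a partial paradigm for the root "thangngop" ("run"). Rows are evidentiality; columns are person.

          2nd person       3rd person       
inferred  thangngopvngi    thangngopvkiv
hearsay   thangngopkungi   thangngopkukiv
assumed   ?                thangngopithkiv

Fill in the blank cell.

Attach evidentiality assumed -ith → thangngopith.
Attach person 2nd person -ngi → thangngopithngi.

thangngopithngi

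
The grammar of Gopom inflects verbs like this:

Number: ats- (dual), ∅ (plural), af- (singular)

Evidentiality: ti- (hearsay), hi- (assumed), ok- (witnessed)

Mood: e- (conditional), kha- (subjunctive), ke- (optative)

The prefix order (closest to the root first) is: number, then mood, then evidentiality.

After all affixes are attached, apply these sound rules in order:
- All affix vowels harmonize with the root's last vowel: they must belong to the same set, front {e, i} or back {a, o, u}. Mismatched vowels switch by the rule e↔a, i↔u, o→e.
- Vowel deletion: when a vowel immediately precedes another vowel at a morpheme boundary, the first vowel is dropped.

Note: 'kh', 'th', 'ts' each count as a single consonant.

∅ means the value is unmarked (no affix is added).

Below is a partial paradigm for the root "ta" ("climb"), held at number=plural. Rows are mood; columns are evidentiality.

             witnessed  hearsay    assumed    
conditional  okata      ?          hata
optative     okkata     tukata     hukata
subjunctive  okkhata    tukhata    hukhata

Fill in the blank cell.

number = plural: zero marking, form stays ta.
Attach mood conditional e- → eta.
Attach evidentiality hearsay ti- → tieta.
Apply vowel harmony: tieta → tuata.
Apply vowel deletion: tuata → tata.

tata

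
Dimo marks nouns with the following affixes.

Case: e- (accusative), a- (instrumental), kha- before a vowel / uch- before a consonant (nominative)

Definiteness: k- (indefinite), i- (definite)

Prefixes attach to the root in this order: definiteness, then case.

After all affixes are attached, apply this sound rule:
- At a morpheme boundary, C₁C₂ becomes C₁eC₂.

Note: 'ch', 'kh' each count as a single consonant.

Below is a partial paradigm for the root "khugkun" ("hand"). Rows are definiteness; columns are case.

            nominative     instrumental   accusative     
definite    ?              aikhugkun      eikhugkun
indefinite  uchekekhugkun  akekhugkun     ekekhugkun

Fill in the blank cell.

Attach definiteness definite i- → ikhugkun.
Attach case nominative kha- (before vowel 'i') → khaikhugkun.
Epenthesis: no change.

khaikhugkun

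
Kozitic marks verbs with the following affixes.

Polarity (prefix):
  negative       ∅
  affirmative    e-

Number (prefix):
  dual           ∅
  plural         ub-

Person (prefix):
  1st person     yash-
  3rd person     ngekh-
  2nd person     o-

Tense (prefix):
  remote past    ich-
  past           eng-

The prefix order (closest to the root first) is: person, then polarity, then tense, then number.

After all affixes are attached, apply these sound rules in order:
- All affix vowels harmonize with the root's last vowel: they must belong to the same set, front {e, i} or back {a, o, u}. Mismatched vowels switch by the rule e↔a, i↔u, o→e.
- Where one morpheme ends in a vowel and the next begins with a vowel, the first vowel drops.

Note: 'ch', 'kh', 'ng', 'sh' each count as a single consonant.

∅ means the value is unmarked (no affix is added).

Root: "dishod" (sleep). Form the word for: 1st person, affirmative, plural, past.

Attach person 1st person yash- → yashdishod.
Attach polarity affirmative e- → eyashdishod.
Attach tense past eng- → engeyashdishod.
Attach number plural ub- → ubengeyashdishod.
Apply vowel harmony: ubengeyashdishod → ubangayashdishod.
Vowel deletion: no change.

ubangayashdishod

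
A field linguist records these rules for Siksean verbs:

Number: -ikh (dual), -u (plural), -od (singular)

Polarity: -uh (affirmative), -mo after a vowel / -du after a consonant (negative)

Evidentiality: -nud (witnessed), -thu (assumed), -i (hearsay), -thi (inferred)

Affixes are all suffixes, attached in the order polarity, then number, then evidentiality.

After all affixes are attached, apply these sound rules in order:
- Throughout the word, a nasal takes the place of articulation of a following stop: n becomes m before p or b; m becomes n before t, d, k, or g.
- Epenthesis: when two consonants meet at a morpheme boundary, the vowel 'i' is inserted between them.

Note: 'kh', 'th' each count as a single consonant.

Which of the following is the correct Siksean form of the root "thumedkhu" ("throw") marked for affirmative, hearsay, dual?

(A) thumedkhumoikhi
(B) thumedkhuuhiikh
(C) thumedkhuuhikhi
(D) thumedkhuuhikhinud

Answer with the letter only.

C

Attach polarity affirmative -uh → thumedkhuuh.
Attach number dual -ikh → thumedkhuuhikh.
Attach evidentiality hearsay -i → thumedkhuuhikhi.
Nasal assimilation: no change.
Epenthesis: no change.
So the correct form is thumedkhuuhikhi, option (C).
(B) thumedkhuuhiikh is wrong: it has the affixes in the wrong order.
(D) thumedkhuuhikhinud is wrong: it uses witnessed instead of hearsay for evidentiality.
(A) thumedkhumoikhi is wrong: it uses negative instead of affirmative for polarity.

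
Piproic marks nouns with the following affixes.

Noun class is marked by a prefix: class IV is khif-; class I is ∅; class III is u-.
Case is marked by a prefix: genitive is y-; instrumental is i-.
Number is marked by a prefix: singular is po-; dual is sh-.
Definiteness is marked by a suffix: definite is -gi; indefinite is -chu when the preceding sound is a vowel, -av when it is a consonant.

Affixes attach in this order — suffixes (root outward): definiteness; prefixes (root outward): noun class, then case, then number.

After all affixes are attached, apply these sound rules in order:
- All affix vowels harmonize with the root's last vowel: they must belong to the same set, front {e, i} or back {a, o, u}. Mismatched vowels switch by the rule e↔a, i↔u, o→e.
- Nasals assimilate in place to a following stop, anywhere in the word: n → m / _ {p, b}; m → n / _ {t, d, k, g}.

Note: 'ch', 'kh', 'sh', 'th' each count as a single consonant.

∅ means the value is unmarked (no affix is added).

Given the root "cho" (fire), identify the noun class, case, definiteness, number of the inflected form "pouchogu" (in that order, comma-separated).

Segment: po-i-cho-gi.
noun class: ∅ → class I.
case: i- → instrumental.
definiteness: -gi → definite.
number: po- → singular.

class I, instrumental, definite, singular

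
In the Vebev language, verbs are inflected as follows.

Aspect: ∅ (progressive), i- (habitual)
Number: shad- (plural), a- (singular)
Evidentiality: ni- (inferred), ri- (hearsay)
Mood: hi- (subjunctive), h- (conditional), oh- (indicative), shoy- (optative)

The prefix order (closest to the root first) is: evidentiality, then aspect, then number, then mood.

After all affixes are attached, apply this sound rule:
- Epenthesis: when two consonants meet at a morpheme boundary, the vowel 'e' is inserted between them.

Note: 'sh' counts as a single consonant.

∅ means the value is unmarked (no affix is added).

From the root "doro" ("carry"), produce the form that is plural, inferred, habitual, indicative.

oheshadinidoro

Attach evidentiality inferred ni- → nidoro.
Attach aspect habitual i- → inidoro.
Attach number plural shad- → shadinidoro.
Attach mood indicative oh- → ohshadinidoro.
Apply epenthesis: ohshadinidoro → oheshadinidoro.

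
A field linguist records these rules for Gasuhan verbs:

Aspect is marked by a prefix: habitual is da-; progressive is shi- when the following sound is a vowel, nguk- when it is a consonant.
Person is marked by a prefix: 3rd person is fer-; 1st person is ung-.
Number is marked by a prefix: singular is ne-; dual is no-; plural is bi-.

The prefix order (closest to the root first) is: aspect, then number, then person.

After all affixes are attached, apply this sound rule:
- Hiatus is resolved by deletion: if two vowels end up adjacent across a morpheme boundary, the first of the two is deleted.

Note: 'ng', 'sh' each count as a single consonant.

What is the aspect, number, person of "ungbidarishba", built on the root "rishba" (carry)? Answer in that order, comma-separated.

Segment: ung-bi-da-rishba.
aspect: da- → habitual.
number: bi- → plural.
person: ung- → 1st person.

habitual, plural, 1st person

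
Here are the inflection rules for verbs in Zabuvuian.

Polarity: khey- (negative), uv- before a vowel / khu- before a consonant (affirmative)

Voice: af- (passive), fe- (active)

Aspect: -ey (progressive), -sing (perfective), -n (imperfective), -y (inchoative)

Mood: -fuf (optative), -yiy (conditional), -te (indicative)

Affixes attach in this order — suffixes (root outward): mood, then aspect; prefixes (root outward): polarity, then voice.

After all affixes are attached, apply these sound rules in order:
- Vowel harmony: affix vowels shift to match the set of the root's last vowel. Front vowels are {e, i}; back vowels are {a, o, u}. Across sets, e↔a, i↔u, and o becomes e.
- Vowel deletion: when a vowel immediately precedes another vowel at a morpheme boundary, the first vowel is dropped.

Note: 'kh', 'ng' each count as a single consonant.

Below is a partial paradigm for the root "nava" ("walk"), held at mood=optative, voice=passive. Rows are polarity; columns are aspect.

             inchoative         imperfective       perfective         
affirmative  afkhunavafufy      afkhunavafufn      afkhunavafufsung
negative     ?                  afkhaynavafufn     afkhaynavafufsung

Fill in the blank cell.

afkhaynavafufy

Attach polarity negative khey- → kheynava.
Attach mood optative -fuf → kheynavafuf.
Attach aspect inchoative -y → kheynavafufy.
Attach voice passive af- → afkheynavafufy.
Apply vowel harmony: afkheynavafufy → afkhaynavafufy.
Vowel deletion: no change.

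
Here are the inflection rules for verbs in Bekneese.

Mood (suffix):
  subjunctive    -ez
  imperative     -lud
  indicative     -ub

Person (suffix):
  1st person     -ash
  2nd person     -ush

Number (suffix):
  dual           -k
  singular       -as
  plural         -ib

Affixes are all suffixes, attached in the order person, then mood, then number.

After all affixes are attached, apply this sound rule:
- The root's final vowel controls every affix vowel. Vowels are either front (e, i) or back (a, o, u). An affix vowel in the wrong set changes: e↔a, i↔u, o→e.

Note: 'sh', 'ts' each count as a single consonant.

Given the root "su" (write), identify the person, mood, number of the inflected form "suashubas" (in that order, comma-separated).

1st person, indicative, singular

Segment: su-ash-ub-as.
person: -ash → 1st person.
mood: -ub → indicative.
number: -as → singular.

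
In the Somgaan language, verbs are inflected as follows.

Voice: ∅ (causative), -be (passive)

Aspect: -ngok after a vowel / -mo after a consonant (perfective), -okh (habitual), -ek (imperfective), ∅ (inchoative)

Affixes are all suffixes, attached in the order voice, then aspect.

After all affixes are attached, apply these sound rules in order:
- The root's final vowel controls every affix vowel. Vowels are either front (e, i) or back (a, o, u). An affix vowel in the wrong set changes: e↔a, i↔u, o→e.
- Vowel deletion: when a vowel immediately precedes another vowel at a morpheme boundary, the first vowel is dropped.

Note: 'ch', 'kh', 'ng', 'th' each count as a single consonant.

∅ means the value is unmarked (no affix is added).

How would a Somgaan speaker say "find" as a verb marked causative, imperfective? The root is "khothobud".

khothobudak

voice = causative: zero marking, form stays khothobud.
Attach aspect imperfective -ek → khothobudek.
Apply vowel harmony: khothobudek → khothobudak.
Vowel deletion: no change.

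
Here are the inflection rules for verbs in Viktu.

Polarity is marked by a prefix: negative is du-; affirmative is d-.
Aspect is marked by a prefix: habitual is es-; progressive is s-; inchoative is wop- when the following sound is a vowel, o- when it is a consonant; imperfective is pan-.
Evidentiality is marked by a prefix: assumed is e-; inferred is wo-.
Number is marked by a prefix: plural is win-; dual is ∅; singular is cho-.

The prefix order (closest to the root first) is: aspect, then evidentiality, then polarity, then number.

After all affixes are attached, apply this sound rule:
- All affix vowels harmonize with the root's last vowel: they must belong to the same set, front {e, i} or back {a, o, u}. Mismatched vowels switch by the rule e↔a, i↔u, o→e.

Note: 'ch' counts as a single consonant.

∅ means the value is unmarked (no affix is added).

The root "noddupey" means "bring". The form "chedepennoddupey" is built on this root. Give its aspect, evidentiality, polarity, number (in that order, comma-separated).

Segment: cho-d-e-pan-noddupey.
aspect: pan- → imperfective.
evidentiality: e- → assumed.
polarity: d- → affirmative.
number: cho- → singular.

imperfective, assumed, affirmative, singular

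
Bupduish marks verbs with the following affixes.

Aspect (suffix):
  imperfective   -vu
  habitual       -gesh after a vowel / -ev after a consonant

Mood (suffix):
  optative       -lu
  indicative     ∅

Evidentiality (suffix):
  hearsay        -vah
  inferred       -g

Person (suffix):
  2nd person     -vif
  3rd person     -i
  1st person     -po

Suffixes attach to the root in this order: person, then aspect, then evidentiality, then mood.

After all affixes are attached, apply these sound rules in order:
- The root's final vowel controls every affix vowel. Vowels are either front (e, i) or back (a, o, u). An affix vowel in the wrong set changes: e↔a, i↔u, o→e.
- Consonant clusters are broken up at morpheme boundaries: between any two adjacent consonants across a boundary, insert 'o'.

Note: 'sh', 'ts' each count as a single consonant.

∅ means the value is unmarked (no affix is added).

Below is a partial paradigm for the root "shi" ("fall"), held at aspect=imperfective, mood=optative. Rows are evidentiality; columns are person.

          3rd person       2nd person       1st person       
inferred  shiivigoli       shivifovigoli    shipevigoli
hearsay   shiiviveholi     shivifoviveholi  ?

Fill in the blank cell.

Attach person 1st person -po → shipo.
Attach aspect imperfective -vu → shipovu.
Attach evidentiality hearsay -vah → shipovuvah.
Attach mood optative -lu → shipovuvahlu.
Apply vowel harmony: shipovuvahlu → shipevivehli.
Apply epenthesis: shipevivehli → shipeviveholi.

shipeviveholi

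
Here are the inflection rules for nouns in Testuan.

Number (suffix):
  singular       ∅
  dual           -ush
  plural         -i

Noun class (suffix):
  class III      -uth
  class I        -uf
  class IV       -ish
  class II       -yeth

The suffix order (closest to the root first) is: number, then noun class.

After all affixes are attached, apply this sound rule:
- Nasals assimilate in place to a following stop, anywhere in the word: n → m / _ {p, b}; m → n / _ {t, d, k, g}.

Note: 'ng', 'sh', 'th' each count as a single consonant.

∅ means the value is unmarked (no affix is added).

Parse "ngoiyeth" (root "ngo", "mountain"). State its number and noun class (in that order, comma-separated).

plural, class II

Segment: ngo-i-yeth.
number: -i → plural.
noun class: -yeth → class II.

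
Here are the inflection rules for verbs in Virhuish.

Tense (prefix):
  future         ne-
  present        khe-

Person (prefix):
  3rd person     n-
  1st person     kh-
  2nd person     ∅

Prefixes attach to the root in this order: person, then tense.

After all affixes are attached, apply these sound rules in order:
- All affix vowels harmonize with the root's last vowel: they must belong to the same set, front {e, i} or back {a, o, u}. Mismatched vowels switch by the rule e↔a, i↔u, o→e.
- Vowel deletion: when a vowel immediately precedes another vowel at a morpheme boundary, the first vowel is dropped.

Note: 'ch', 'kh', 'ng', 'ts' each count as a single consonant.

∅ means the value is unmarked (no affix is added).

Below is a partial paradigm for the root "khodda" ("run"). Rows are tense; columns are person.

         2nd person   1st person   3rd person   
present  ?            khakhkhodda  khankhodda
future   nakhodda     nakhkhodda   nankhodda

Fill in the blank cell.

person = 2nd person: zero marking, form stays khodda.
Attach tense present khe- → khekhodda.
Apply vowel harmony: khekhodda → khakhodda.
Vowel deletion: no change.

khakhodda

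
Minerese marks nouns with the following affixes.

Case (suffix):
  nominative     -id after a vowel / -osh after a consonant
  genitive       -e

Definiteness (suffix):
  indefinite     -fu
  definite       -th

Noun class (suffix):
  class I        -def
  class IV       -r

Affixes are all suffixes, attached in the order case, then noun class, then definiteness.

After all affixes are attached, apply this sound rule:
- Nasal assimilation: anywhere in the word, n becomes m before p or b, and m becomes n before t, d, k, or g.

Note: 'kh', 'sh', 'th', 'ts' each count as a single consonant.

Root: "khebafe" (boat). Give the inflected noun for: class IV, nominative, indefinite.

khebafeidrfu

Attach case nominative -id (after vowel 'e') → khebafeid.
Attach noun class class IV -r → khebafeidr.
Attach definiteness indefinite -fu → khebafeidrfu.
Nasal assimilation: no change.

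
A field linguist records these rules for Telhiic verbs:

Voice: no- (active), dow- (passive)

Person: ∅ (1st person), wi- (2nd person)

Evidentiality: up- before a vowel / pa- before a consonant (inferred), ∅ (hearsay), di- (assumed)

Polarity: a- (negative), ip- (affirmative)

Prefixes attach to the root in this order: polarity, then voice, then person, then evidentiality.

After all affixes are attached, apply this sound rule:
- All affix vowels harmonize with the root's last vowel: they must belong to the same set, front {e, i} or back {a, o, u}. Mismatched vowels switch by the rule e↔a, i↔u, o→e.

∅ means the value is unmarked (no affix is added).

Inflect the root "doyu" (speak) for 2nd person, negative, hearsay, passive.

Attach polarity negative a- → adoyu.
Attach voice passive dow- → dowadoyu.
Attach person 2nd person wi- → widowadoyu.
evidentiality = hearsay: zero marking, form stays widowadoyu.
Apply vowel harmony: widowadoyu → wudowadoyu.

wudowadoyu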